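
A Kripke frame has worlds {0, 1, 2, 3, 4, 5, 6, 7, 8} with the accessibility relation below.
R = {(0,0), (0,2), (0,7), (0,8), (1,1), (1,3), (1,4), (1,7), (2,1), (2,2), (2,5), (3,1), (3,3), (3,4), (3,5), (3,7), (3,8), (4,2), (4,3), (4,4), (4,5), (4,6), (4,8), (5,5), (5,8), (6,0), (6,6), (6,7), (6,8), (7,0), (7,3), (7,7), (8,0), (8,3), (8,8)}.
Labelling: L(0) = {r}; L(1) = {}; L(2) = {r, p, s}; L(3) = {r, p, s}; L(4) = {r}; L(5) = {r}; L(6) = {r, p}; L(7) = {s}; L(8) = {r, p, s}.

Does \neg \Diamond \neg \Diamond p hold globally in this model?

Yes

Let φ = \neg \Diamond \neg \Diamond p. Evaluate φ at each world:
  0 (successors {0, 2, 7, 8}): φ is true.
  1 (successors {1, 3, 4, 7}): φ is true.
  2 (successors {1, 2, 5}): φ is true.
  3 (successors {1, 3, 4, 5, 7, 8}): φ is true.
  4 (successors {2, 3, 4, 5, 6, 8}): φ is true.
  5 (successors {5, 8}): φ is true.
  6 (successors {0, 6, 7, 8}): φ is true.
  7 (successors {0, 3, 7}): φ is true.
  8 (successors {0, 3, 8}): φ is true.
For instance, at 7:
  At 7: \Diamond \neg \Diamond p is false, so \neg \Diamond \neg \Diamond p is true.
    At 7: \Diamond \neg \Diamond p requires \neg \Diamond p at some successor in {0, 3, 7}.
      At 0: \neg \Diamond p is false.
      At 3: \neg \Diamond p is false.
      At 7: \neg \Diamond p is false.
    So \Diamond \neg \Diamond p is false at 7.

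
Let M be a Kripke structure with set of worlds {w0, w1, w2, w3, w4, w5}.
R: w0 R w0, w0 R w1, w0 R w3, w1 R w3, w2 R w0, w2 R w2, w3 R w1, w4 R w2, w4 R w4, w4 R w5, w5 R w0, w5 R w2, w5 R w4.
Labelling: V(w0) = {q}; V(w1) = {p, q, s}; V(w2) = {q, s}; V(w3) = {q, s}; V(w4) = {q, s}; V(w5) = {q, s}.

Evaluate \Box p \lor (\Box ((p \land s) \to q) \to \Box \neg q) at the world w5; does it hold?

No

At w5: \Box p is false, \Box ((p \land s) \to q) \to \Box \neg q is false, so \Box p \lor (\Box ((p \land s) \to q) \to \Box \neg q) is false.
  At w5: \Box p requires p at every successor {w0, w2, w4}.
    p fails at w0, so \Box p is false at w5.
  At w5: \Box ((p \land s) \to q) is true, \Box \neg q is false, so \Box ((p \land s) \to q) \to \Box \neg q is false.
    At w5: \Box ((p \land s) \to q) requires (p \land s) \to q at every successor {w0, w2, w4}.
      At w0: (p \land s) \to q is true.
      At w2: (p \land s) \to q is true.
      At w4: (p \land s) \to q is true.
    So \Box ((p \land s) \to q) is true at w5.
    At w5: \Box \neg q requires \neg q at every successor {w0, w2, w4}.
      \neg q fails at w0, so \Box \neg q is false at w5.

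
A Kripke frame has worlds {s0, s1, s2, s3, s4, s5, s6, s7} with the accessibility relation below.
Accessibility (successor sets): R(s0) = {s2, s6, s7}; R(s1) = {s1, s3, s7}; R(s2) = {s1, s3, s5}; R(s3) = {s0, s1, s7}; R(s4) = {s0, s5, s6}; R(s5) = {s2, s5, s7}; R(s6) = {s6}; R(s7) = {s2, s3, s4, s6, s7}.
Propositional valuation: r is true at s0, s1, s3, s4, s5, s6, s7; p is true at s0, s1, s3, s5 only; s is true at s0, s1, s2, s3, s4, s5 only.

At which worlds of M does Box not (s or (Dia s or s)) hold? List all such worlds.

Let φ = Box not (s or (Dia s or s)). Evaluate φ at each world:
  s0 (successors {s2, s6, s7}): φ is false.
  s1 (successors {s1, s3, s7}): φ is false.
  s2 (successors {s1, s3, s5}): φ is false.
  s3 (successors {s0, s1, s7}): φ is false.
  s4 (successors {s0, s5, s6}): φ is false.
  s5 (successors {s2, s5, s7}): φ is false.
  s6 (successors {s6}): φ is true.
  s7 (successors {s2, s3, s4, s6, s7}): φ is false.
For instance, at s6:
  At s6: Box not (s or (Dia s or s)) requires not (s or (Dia s or s)) at every successor {s6}.
      At s6: s or (Dia s or s) is false, so not (s or (Dia s or s)) is true.
  So Box not (s or (Dia s or s)) is true at s6.
Satisfying worlds: {s6}

s6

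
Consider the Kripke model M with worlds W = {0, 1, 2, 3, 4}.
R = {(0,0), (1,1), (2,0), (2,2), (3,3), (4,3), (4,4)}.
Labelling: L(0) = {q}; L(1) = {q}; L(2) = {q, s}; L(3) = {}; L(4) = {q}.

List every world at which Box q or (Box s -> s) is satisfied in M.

Let φ = Box q or (Box s -> s). Evaluate φ at each world:
  0 (successors {0}): φ is true.
  1 (successors {1}): φ is true.
  2 (successors {0, 2}): φ is true.
  3 (successors {3}): φ is true.
  4 (successors {3, 4}): φ is true.
For instance, at 3:
  At 3: Box q is false, Box s -> s is true, so Box q or (Box s -> s) is true.
    At 3: Box q requires q at every successor {3}.
      q fails at 3, so Box q is false at 3.
    At 3: Box s is false, s is false, so Box s -> s is true.
      At 3: Box s requires s at every successor {3}.
        s fails at 3, so Box s is false at 3.
Satisfying worlds: {0, 1, 2, 3, 4}

0, 1, 2, 3, 4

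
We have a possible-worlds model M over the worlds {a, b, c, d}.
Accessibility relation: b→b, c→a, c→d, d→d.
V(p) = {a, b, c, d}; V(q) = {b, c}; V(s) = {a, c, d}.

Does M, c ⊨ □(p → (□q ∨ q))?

Recall that □ψ holds at a world iff ψ holds at every accessible world, and ◇ψ holds iff ψ holds at some accessible world.
At c: □(p → (□q ∨ q)) requires p → (□q ∨ q) at every successor {a, d}.
  p → (□q ∨ q) fails at d, so □(p → (□q ∨ q)) is false at c.
    At d: p is true, □q ∨ q is false, so p → (□q ∨ q) is false.
      At d: □q is false, q is false, so □q ∨ q is false.

No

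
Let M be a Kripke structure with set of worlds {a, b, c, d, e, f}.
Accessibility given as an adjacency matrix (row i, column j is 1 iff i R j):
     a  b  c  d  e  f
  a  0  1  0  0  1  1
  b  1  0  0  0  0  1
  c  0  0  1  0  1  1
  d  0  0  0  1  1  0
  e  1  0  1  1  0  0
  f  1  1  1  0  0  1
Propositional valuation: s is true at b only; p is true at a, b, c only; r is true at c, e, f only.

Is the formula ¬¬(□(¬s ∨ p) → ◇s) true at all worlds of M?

Let φ = ¬¬(□(¬s ∨ p) → ◇s). Evaluate φ at each world:
  a (successors {b, e, f}): φ is true.
  b (successors {a, f}): φ is false.
  c (successors {c, e, f}): φ is false.
  d (successors {d, e}): φ is false.
  e (successors {a, c, d}): φ is false.
  f (successors {a, b, c, f}): φ is true.
Detail at b (counterexample):
  At b: ¬(□(¬s ∨ p) → ◇s) is true, so ¬¬(□(¬s ∨ p) → ◇s) is false.
    At b: □(¬s ∨ p) → ◇s is false, so ¬(□(¬s ∨ p) → ◇s) is true.
      At b: □(¬s ∨ p) is true, ◇s is false, so □(¬s ∨ p) → ◇s is false.

No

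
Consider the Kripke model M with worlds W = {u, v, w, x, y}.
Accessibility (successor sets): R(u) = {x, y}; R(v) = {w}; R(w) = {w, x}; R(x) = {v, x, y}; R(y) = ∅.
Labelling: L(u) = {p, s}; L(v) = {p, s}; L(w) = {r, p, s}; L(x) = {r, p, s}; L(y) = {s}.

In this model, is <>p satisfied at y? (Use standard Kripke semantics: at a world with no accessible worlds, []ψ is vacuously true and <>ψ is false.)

At y: no accessible worlds, so <>p is false.

No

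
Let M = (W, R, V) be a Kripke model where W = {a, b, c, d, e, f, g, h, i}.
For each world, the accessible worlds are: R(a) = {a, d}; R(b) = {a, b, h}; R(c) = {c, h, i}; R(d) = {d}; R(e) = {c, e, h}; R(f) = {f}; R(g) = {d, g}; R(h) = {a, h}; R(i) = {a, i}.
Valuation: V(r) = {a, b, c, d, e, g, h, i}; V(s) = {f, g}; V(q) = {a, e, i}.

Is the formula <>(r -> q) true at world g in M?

No

At g: <>(r -> q) requires r -> q at some successor in {d, g}.
  At d: r -> q is false.
  At g: r -> q is false.
So <>(r -> q) is false at g.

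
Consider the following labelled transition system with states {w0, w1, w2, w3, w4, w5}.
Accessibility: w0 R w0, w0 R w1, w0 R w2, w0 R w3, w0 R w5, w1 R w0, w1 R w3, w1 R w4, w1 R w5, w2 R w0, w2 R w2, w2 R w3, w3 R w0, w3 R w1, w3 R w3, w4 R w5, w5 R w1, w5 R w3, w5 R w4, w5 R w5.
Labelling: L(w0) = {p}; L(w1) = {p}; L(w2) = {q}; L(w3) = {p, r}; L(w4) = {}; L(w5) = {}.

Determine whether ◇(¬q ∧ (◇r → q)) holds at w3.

No

At w3: ◇(¬q ∧ (◇r → q)) requires ¬q ∧ (◇r → q) at some successor in {w0, w1, w3}.
  At w0: ¬q ∧ (◇r → q) is false.
  At w1: ¬q ∧ (◇r → q) is false.
  At w3: ¬q ∧ (◇r → q) is false.
So ◇(¬q ∧ (◇r → q)) is false at w3.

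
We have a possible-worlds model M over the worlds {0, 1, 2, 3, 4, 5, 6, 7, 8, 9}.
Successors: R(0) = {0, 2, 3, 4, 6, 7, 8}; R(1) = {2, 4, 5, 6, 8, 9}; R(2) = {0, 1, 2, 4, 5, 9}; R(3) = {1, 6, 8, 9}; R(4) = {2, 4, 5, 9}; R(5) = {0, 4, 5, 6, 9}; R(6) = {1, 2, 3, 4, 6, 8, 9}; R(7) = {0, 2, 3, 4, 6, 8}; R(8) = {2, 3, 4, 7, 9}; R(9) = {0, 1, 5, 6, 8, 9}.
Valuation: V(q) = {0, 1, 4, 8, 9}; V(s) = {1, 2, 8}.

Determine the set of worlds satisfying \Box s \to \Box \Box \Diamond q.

Let φ = \Box s \to \Box \Box \Diamond q. Evaluate φ at each world:
  0 (successors {0, 2, 3, 4, 6, 7, 8}): φ is true.
  1 (successors {2, 4, 5, 6, 8, 9}): φ is true.
  2 (successors {0, 1, 2, 4, 5, 9}): φ is true.
  3 (successors {1, 6, 8, 9}): φ is true.
  4 (successors {2, 4, 5, 9}): φ is true.
  5 (successors {0, 4, 5, 6, 9}): φ is true.
  6 (successors {1, 2, 3, 4, 6, 8, 9}): φ is true.
  7 (successors {0, 2, 3, 4, 6, 8}): φ is true.
  8 (successors {2, 3, 4, 7, 9}): φ is true.
  9 (successors {0, 1, 5, 6, 8, 9}): φ is true.
For instance, at 5:
  At 5: \Box s is false, \Box \Box \Diamond q is true, so \Box s \to \Box \Box \Diamond q is true.
    At 5: \Box s requires s at every successor {0, 4, 5, 6, 9}.
      s fails at 0, so \Box s is false at 5.
    At 5: \Box \Box \Diamond q requires \Box \Diamond q at every successor {0, 4, 5, 6, 9}.
      At 0: \Box \Diamond q is true.
      At 4: \Box \Diamond q is true.
      At 5: \Box \Diamond q is true.
      At 6: \Box \Diamond q is true.
      At 9: \Box \Diamond q is true.
    So \Box \Box \Diamond q is true at 5.
Satisfying worlds: {0, 1, 2, 3, 4, 5, 6, 7, 8, 9}

0, 1, 2, 3, 4, 5, 6, 7, 8, 9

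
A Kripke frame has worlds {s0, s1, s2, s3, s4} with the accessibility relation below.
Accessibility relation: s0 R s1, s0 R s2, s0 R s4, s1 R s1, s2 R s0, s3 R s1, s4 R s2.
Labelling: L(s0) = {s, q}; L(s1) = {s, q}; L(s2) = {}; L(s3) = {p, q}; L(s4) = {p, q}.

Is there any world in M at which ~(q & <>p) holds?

Let φ = ~(q & <>p). Evaluate φ at each world:
  s0 (successors {s1, s2, s4}): φ is false.
  s1 (successors {s1}): φ is true.
  s2 (successors {s0}): φ is true.
  s3 (successors {s1}): φ is true.
  s4 (successors {s2}): φ is true.
Detail at s1 (witness):
  At s1: q & <>p is false, so ~(q & <>p) is true.
    At s1: q is true, <>p is false, so q & <>p is false.
      At s1: <>p requires p at some successor in {s1}.
        At s1: p is false.
      So <>p is false at s1.

Yes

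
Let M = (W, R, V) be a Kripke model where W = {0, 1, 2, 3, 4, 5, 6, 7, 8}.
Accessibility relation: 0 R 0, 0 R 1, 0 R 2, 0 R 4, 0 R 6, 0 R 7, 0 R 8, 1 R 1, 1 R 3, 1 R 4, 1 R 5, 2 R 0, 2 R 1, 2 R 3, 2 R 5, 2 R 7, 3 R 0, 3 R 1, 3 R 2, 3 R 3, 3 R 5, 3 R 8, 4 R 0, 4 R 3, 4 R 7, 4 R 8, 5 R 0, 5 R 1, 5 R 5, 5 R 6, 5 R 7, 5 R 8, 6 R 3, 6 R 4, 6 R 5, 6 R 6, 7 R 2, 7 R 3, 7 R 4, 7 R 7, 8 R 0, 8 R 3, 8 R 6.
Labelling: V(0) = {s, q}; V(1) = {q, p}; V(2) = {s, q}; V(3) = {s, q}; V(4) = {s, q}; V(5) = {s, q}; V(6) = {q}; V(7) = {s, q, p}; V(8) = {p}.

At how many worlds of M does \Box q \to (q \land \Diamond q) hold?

8

Let φ = \Box q \to (q \land \Diamond q). Evaluate φ at each world:
  0 (successors {0, 1, 2, 4, 6, 7, 8}): φ is true.
  1 (successors {1, 3, 4, 5}): φ is true.
  2 (successors {0, 1, 3, 5, 7}): φ is true.
  3 (successors {0, 1, 2, 3, 5, 8}): φ is true.
  4 (successors {0, 3, 7, 8}): φ is true.
  5 (successors {0, 1, 5, 6, 7, 8}): φ is true.
  6 (successors {3, 4, 5, 6}): φ is true.
  7 (successors {2, 3, 4, 7}): φ is true.
  8 (successors {0, 3, 6}): φ is false.
For instance, at 2:
  At 2: \Box q is true, q \land \Diamond q is true, so \Box q \to (q \land \Diamond q) is true.
    At 2: \Box q requires q at every successor {0, 1, 3, 5, 7}.
      At 0: q is true.
      At 1: q is true.
      At 3: q is true.
      At 5: q is true.
      At 7: q is true.
    So \Box q is true at 2.
    At 2: q is true, \Diamond q is true, so q \land \Diamond q is true.
      At 2: \Diamond q requires q at some successor in {0, 1, 3, 5, 7}.
        q holds at 0, so \Diamond q is true at 2.
Satisfying worlds: {0, 1, 2, 3, 4, 5, 6, 7}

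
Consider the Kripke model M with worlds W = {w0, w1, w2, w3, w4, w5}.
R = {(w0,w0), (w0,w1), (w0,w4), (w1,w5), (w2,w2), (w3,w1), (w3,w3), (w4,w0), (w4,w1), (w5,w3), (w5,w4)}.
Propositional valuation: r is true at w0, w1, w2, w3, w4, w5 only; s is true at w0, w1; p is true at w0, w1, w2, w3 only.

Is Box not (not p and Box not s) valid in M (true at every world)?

No

Recall that Box ψ holds at a world iff ψ holds at every accessible world, and Dia ψ holds iff ψ holds at some accessible world.
Let φ = Box not (not p and Box not s). Evaluate φ at each world:
  w0 (successors {w0, w1, w4}): φ is true.
  w1 (successors {w5}): φ is false.
  w2 (successors {w2}): φ is true.
  w3 (successors {w1, w3}): φ is true.
  w4 (successors {w0, w1}): φ is true.
  w5 (successors {w3, w4}): φ is true.
Detail at w1 (counterexample):
  At w1: Box not (not p and Box not s) requires not (not p and Box not s) at every successor {w5}.
    not (not p and Box not s) fails at w5, so Box not (not p and Box not s) is false at w1.
      At w5: not p and Box not s is true, so not (not p and Box not s) is false.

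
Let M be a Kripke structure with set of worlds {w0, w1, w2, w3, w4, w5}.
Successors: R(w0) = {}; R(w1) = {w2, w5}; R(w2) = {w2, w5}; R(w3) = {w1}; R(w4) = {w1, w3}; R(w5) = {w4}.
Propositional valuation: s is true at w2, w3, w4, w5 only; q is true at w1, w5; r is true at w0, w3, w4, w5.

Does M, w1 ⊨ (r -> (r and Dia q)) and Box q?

At w1: r -> (r and Dia q) is true, Box q is false, so (r -> (r and Dia q)) and Box q is false.
  At w1: r is false, r and Dia q is false, so r -> (r and Dia q) is true.
    At w1: r is false, Dia q is true, so r and Dia q is false.
      At w1: Dia q requires q at some successor in {w2, w5}.
        q holds at w5, so Dia q is true at w1.
  At w1: Box q requires q at every successor {w2, w5}.
    q fails at w2, so Box q is false at w1.

No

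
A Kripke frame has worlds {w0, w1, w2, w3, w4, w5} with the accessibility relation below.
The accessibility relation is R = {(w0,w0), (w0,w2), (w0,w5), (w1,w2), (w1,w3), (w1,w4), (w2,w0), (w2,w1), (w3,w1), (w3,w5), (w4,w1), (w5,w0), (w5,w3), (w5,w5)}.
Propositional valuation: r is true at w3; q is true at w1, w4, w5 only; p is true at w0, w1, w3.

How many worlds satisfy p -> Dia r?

Let φ = p -> Dia r. Evaluate φ at each world:
  w0 (successors {w0, w2, w5}): φ is false.
  w1 (successors {w2, w3, w4}): φ is true.
  w2 (successors {w0, w1}): φ is true.
  w3 (successors {w1, w5}): φ is false.
  w4 (successors {w1}): φ is true.
  w5 (successors {w0, w3, w5}): φ is true.
For instance, at w0:
  At w0: p is true, Dia r is false, so p -> Dia r is false.
    At w0: Dia r requires r at some successor in {w0, w2, w5}.
      At w0: r is false.
      At w2: r is false.
      At w5: r is false.
    So Dia r is false at w0.
Satisfying worlds: {w1, w2, w4, w5}

4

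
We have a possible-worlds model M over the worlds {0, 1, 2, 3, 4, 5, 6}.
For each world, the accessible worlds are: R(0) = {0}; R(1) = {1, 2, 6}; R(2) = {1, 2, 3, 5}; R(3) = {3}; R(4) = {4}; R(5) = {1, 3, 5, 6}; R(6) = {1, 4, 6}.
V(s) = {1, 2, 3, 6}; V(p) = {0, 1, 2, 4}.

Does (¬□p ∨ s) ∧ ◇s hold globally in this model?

No

Recall that □ψ holds at a world iff ψ holds at every accessible world, and ◇ψ holds iff ψ holds at some accessible world.
Let φ = (¬□p ∨ s) ∧ ◇s. Evaluate φ at each world:
  0 (successors {0}): φ is false.
  1 (successors {1, 2, 6}): φ is true.
  2 (successors {1, 2, 3, 5}): φ is true.
  3 (successors {3}): φ is true.
  4 (successors {4}): φ is false.
  5 (successors {1, 3, 5, 6}): φ is true.
  6 (successors {1, 4, 6}): φ is true.
Detail at 0 (counterexample):
  At 0: ¬□p ∨ s is false, ◇s is false, so (¬□p ∨ s) ∧ ◇s is false.
    At 0: ¬□p is false, s is false, so ¬□p ∨ s is false.
      At 0: □p is true, so ¬□p is false.
    At 0: ◇s requires s at some successor in {0}.
      At 0: s is false.
    So ◇s is false at 0.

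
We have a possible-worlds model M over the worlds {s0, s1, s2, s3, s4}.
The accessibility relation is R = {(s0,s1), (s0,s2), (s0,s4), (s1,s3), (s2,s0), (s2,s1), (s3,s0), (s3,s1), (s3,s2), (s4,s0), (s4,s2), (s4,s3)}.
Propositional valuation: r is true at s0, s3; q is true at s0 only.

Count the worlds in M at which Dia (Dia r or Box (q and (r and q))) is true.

5

Let φ = Dia (Dia r or Box (q and (r and q))). Evaluate φ at each world:
  s0 (successors {s1, s2, s4}): φ is true.
  s1 (successors {s3}): φ is true.
  s2 (successors {s0, s1}): φ is true.
  s3 (successors {s0, s1, s2}): φ is true.
  s4 (successors {s0, s2, s3}): φ is true.
For instance, at s0:
  At s0: Dia (Dia r or Box (q and (r and q))) requires Dia r or Box (q and (r and q)) at some successor in {s1, s2, s4}.
    Dia r or Box (q and (r and q)) holds at s1, so Dia (Dia r or Box (q and (r and q))) is true at s0.
      At s1: Dia r is true, Box (q and (r and q)) is false, so Dia r or Box (q and (r and q)) is true.
Satisfying worlds: {s0, s1, s2, s3, s4}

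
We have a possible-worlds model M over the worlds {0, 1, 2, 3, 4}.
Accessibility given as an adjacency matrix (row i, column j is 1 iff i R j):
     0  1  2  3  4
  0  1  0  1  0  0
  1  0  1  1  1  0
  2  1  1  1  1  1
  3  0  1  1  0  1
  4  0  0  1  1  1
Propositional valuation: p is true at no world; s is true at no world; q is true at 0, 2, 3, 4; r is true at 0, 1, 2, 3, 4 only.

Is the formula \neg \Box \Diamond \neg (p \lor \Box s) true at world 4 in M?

At 4: \Box \Diamond \neg (p \lor \Box s) is true, so \neg \Box \Diamond \neg (p \lor \Box s) is false.
  At 4: \Box \Diamond \neg (p \lor \Box s) requires \Diamond \neg (p \lor \Box s) at every successor {2, 3, 4}.
      At 2: \Diamond \neg (p \lor \Box s) requires \neg (p \lor \Box s) at some successor in {0, 1, 2, 3, 4}.
        \neg (p \lor \Box s) holds at 0, so \Diamond \neg (p \lor \Box s) is true at 2.
      At 3: \Diamond \neg (p \lor \Box s) requires \neg (p \lor \Box s) at some successor in {1, 2, 4}.
        \neg (p \lor \Box s) holds at 1, so \Diamond \neg (p \lor \Box s) is true at 3.
      At 4: \Diamond \neg (p \lor \Box s) requires \neg (p \lor \Box s) at some successor in {2, 3, 4}.
        \neg (p \lor \Box s) holds at 2, so \Diamond \neg (p \lor \Box s) is true at 4.
  So \Box \Diamond \neg (p \lor \Box s) is true at 4.

No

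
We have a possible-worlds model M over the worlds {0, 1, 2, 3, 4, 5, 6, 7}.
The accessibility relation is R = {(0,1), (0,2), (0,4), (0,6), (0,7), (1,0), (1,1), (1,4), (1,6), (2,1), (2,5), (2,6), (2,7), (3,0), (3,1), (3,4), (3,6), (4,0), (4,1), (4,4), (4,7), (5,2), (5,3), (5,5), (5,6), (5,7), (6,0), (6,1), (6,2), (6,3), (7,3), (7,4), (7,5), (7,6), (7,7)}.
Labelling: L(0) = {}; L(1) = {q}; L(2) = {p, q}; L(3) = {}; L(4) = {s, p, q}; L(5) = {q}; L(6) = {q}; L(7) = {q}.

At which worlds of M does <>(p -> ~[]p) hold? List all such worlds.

0, 1, 2, 3, 4, 5, 6, 7

Recall that []ψ holds at a world iff ψ holds at every accessible world, and <>ψ holds iff ψ holds at some accessible world.
Let φ = <>(p -> ~[]p). Evaluate φ at each world:
  0 (successors {1, 2, 4, 6, 7}): φ is true.
  1 (successors {0, 1, 4, 6}): φ is true.
  2 (successors {1, 5, 6, 7}): φ is true.
  3 (successors {0, 1, 4, 6}): φ is true.
  4 (successors {0, 1, 4, 7}): φ is true.
  5 (successors {2, 3, 5, 6, 7}): φ is true.
  6 (successors {0, 1, 2, 3}): φ is true.
  7 (successors {3, 4, 5, 6, 7}): φ is true.
For instance, at 2:
  At 2: <>(p -> ~[]p) requires p -> ~[]p at some successor in {1, 5, 6, 7}.
    p -> ~[]p holds at 1, so <>(p -> ~[]p) is true at 2.
      At 1: p is false, ~[]p is true, so p -> ~[]p is true.
Satisfying worlds: {0, 1, 2, 3, 4, 5, 6, 7}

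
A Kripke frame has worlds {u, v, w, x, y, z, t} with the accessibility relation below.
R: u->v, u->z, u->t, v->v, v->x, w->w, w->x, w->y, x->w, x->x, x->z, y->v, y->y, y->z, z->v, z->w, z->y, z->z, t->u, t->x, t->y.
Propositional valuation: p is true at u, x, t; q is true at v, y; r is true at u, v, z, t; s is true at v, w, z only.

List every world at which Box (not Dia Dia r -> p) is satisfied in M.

u, v, w, x, y, z, t

Let φ = Box (not Dia Dia r -> p). Evaluate φ at each world:
  u (successors {v, z, t}): φ is true.
  v (successors {v, x}): φ is true.
  w (successors {w, x, y}): φ is true.
  x (successors {w, x, z}): φ is true.
  y (successors {v, y, z}): φ is true.
  z (successors {v, w, y, z}): φ is true.
  t (successors {u, x, y}): φ is true.
For instance, at w:
  At w: Box (not Dia Dia r -> p) requires not Dia Dia r -> p at every successor {w, x, y}.
      At w: not Dia Dia r is false, p is false, so not Dia Dia r -> p is true.
      At x: not Dia Dia r is false, p is true, so not Dia Dia r -> p is true.
      At y: not Dia Dia r is false, p is false, so not Dia Dia r -> p is true.
  So Box (not Dia Dia r -> p) is true at w.
Satisfying worlds: {u, v, w, x, y, z, t}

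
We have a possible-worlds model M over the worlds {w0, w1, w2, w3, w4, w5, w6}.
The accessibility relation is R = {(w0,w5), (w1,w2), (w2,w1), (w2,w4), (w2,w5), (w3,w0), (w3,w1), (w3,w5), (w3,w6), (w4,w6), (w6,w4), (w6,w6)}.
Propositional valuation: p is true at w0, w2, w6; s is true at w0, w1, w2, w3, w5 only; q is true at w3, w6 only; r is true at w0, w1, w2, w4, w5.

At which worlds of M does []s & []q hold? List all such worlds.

Let φ = []s & []q. Evaluate φ at each world:
  w0 (successors {w5}): φ is false.
  w1 (successors {w2}): φ is false.
  w2 (successors {w1, w4, w5}): φ is false.
  w3 (successors {w0, w1, w5, w6}): φ is false.
  w4 (successors {w6}): φ is false.
  w5 (successors ∅): φ is true.
  w6 (successors {w4, w6}): φ is false.
For instance, at w3:
  At w3: []s is false, []q is false, so []s & []q is false.
    At w3: []s requires s at every successor {w0, w1, w5, w6}.
      s fails at w6, so []s is false at w3.
    At w3: []q requires q at every successor {w0, w1, w5, w6}.
      q fails at w0, so []q is false at w3.
Satisfying worlds: {w5}

w5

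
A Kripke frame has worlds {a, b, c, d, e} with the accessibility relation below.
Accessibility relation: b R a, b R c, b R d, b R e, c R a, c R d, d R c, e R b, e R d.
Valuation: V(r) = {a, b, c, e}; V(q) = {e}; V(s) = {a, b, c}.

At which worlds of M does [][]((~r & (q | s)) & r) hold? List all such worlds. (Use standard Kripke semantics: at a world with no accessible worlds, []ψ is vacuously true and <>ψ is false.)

a

Let φ = [][]((~r & (q | s)) & r). Evaluate φ at each world:
  a (successors ∅): φ is true.
  b (successors {a, c, d, e}): φ is false.
  c (successors {a, d}): φ is false.
  d (successors {c}): φ is false.
  e (successors {b, d}): φ is false.
For instance, at e:
  At e: [][]((~r & (q | s)) & r) requires []((~r & (q | s)) & r) at every successor {b, d}.
    []((~r & (q | s)) & r) fails at b, so [][]((~r & (q | s)) & r) is false at e.
      At b: []((~r & (q | s)) & r) requires (~r & (q | s)) & r at every successor {a, c, d, e}.
        (~r & (q | s)) & r fails at a, so []((~r & (q | s)) & r) is false at b.
Satisfying worlds: {a}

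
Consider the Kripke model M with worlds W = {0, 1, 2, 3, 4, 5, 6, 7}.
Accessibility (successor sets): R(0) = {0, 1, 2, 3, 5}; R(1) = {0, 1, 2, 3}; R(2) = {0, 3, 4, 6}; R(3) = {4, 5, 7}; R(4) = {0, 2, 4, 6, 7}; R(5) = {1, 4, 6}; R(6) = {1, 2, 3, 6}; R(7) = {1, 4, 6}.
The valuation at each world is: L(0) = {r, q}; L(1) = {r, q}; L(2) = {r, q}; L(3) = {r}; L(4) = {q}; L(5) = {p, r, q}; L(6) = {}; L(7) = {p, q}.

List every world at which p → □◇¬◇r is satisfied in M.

Recall that □ψ holds at a world iff ψ holds at every accessible world, and ◇ψ holds iff ψ holds at some accessible world.
Let φ = p → □◇¬◇r. Evaluate φ at each world:
  0 (successors {0, 1, 2, 3, 5}): φ is true.
  1 (successors {0, 1, 2, 3}): φ is true.
  2 (successors {0, 3, 4, 6}): φ is true.
  3 (successors {4, 5, 7}): φ is true.
  4 (successors {0, 2, 4, 6, 7}): φ is true.
  5 (successors {1, 4, 6}): φ is false.
  6 (successors {1, 2, 3, 6}): φ is true.
  7 (successors {1, 4, 6}): φ is false.
For instance, at 0:
  At 0: p is false, □◇¬◇r is false, so p → □◇¬◇r is true.
    At 0: □◇¬◇r requires ◇¬◇r at every successor {0, 1, 2, 3, 5}.
      ◇¬◇r fails at 0, so □◇¬◇r is false at 0.
Satisfying worlds: {0, 1, 2, 3, 4, 6}

0, 1, 2, 3, 4, 6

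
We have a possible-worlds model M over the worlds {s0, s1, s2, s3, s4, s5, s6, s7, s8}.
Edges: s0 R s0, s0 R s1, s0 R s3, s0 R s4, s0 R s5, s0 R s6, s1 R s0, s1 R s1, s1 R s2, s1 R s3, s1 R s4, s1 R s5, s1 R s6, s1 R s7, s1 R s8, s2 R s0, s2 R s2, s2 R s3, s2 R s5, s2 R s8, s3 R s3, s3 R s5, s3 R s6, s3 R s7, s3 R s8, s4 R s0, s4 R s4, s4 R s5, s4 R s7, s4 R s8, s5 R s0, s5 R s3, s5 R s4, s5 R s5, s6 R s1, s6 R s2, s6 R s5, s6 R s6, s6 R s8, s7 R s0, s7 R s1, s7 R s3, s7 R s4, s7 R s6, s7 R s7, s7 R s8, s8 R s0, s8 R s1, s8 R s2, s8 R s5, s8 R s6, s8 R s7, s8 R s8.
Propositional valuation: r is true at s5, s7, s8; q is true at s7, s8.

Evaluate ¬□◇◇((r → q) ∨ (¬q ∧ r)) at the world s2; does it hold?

At s2: □◇◇((r → q) ∨ (¬q ∧ r)) is true, so ¬□◇◇((r → q) ∨ (¬q ∧ r)) is false.
  At s2: □◇◇((r → q) ∨ (¬q ∧ r)) requires ◇◇((r → q) ∨ (¬q ∧ r)) at every successor {s0, s2, s3, s5, s8}.
    At s0: ◇◇((r → q) ∨ (¬q ∧ r)) is true.
    At s2: ◇◇((r → q) ∨ (¬q ∧ r)) is true.
    At s3: ◇◇((r → q) ∨ (¬q ∧ r)) is true.
    At s5: ◇◇((r → q) ∨ (¬q ∧ r)) is true.
    At s8: ◇◇((r → q) ∨ (¬q ∧ r)) is true.
  So □◇◇((r → q) ∨ (¬q ∧ r)) is true at s2.

No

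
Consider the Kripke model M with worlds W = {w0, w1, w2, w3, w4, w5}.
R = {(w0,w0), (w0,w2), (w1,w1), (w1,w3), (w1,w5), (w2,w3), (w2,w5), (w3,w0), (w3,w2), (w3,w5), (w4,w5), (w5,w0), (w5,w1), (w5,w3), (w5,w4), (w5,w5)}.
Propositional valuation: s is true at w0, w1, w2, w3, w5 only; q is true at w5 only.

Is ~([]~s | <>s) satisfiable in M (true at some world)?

No

Let φ = ~([]~s | <>s). Evaluate φ at each world:
  w0 (successors {w0, w2}): φ is false.
  w1 (successors {w1, w3, w5}): φ is false.
  w2 (successors {w3, w5}): φ is false.
  w3 (successors {w0, w2, w5}): φ is false.
  w4 (successors {w5}): φ is false.
  w5 (successors {w0, w1, w3, w4, w5}): φ is false.
For instance, at w3:
  At w3: []~s | <>s is true, so ~([]~s | <>s) is false.
    At w3: []~s is false, <>s is true, so []~s | <>s is true.
      At w3: []~s requires ~s at every successor {w0, w2, w5}.
        ~s fails at w0, so []~s is false at w3.
      At w3: <>s requires s at some successor in {w0, w2, w5}.
        s holds at w0, so <>s is true at w3.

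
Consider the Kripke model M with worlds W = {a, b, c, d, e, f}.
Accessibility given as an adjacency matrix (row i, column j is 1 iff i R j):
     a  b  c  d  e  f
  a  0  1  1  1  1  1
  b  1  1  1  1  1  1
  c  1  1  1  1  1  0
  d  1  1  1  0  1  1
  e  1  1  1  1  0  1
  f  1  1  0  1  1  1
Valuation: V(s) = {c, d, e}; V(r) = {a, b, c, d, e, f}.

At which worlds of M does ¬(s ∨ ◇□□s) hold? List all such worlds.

a, b, f

Let φ = ¬(s ∨ ◇□□s). Evaluate φ at each world:
  a (successors {b, c, d, e, f}): φ is true.
  b (successors {a, b, c, d, e, f}): φ is true.
  c (successors {a, b, c, d, e}): φ is false.
  d (successors {a, b, c, e, f}): φ is false.
  e (successors {a, b, c, d, f}): φ is false.
  f (successors {a, b, d, e, f}): φ is true.
For instance, at b:
  At b: s ∨ ◇□□s is false, so ¬(s ∨ ◇□□s) is true.
    At b: s is false, ◇□□s is false, so s ∨ ◇□□s is false.
      At b: ◇□□s requires □□s at some successor in {a, b, c, d, e, f}.
        At a: □□s is false.
        At b: □□s is false.
        At c: □□s is false.
        At d: □□s is false.
        At e: □□s is false.
        At f: □□s is false.
      So ◇□□s is false at b.
Satisfying worlds: {a, b, f}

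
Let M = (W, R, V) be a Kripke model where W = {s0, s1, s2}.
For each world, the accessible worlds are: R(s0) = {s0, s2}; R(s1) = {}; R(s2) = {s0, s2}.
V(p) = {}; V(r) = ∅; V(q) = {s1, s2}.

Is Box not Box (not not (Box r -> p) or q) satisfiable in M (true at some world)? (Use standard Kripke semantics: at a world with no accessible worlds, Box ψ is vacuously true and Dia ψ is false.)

Yes

Let φ = Box not Box (not not (Box r -> p) or q). Evaluate φ at each world:
  s0 (successors {s0, s2}): φ is false.
  s1 (successors ∅): φ is true.
  s2 (successors {s0, s2}): φ is false.
Detail at s1 (witness):
  At s1: no accessible worlds, so Box not Box (not not (Box r -> p) or q) holds vacuously.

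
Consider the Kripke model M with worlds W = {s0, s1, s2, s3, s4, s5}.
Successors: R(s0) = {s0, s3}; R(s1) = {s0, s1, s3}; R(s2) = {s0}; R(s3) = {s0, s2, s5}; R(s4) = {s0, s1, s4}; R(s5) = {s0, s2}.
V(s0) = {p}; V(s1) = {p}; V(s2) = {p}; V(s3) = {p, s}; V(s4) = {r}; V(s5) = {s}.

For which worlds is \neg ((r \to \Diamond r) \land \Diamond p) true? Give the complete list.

Let φ = \neg ((r \to \Diamond r) \land \Diamond p). Evaluate φ at each world:
  s0 (successors {s0, s3}): φ is false.
  s1 (successors {s0, s1, s3}): φ is false.
  s2 (successors {s0}): φ is false.
  s3 (successors {s0, s2, s5}): φ is false.
  s4 (successors {s0, s1, s4}): φ is false.
  s5 (successors {s0, s2}): φ is false.
For instance, at s0:
  At s0: (r \to \Diamond r) \land \Diamond p is true, so \neg ((r \to \Diamond r) \land \Diamond p) is false.
    At s0: r \to \Diamond r is true, \Diamond p is true, so (r \to \Diamond r) \land \Diamond p is true.
      At s0: r is false, \Diamond r is false, so r \to \Diamond r is true.
      At s0: \Diamond p requires p at some successor in {s0, s3}.
        p holds at s0, so \Diamond p is true at s0.
Satisfying worlds: none.

none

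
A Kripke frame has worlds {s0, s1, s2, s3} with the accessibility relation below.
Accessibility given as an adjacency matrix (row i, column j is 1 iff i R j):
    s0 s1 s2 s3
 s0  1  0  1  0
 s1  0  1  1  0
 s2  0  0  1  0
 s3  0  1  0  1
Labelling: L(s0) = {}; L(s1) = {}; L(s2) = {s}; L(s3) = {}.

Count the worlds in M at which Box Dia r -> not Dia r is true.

Let φ = Box Dia r -> not Dia r. Evaluate φ at each world:
  s0 (successors {s0, s2}): φ is true.
  s1 (successors {s1, s2}): φ is true.
  s2 (successors {s2}): φ is true.
  s3 (successors {s1, s3}): φ is true.
For instance, at s0:
  At s0: Box Dia r is false, not Dia r is true, so Box Dia r -> not Dia r is true.
    At s0: Box Dia r requires Dia r at every successor {s0, s2}.
      Dia r fails at s0, so Box Dia r is false at s0.
    At s0: Dia r is false, so not Dia r is true.
      At s0: Dia r requires r at some successor in {s0, s2}.
        At s0: r is false.
        At s2: r is false.
      So Dia r is false at s0.
Satisfying worlds: {s0, s1, s2, s3}

4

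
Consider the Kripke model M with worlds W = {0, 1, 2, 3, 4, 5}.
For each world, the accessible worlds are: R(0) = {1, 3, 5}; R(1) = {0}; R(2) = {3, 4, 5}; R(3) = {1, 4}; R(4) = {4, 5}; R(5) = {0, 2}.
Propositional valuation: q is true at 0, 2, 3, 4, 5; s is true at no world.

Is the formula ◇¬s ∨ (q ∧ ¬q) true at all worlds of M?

Yes

Let φ = ◇¬s ∨ (q ∧ ¬q). Evaluate φ at each world:
  0 (successors {1, 3, 5}): φ is true.
  1 (successors {0}): φ is true.
  2 (successors {3, 4, 5}): φ is true.
  3 (successors {1, 4}): φ is true.
  4 (successors {4, 5}): φ is true.
  5 (successors {0, 2}): φ is true.
For instance, at 4:
  At 4: ◇¬s is true, q ∧ ¬q is false, so ◇¬s ∨ (q ∧ ¬q) is true.
    At 4: ◇¬s requires ¬s at some successor in {4, 5}.
      ¬s holds at 4, so ◇¬s is true at 4.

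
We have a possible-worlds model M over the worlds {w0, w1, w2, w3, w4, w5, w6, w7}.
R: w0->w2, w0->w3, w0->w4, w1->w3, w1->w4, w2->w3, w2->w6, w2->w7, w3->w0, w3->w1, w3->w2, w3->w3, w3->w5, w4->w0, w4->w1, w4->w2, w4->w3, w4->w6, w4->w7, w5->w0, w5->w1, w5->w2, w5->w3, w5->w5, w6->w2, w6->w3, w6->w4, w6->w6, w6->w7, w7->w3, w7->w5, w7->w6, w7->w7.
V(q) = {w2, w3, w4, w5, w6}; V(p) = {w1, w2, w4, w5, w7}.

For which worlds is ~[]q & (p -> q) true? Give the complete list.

Let φ = ~[]q & (p -> q). Evaluate φ at each world:
  w0 (successors {w2, w3, w4}): φ is false.
  w1 (successors {w3, w4}): φ is false.
  w2 (successors {w3, w6, w7}): φ is true.
  w3 (successors {w0, w1, w2, w3, w5}): φ is true.
  w4 (successors {w0, w1, w2, w3, w6, w7}): φ is true.
  w5 (successors {w0, w1, w2, w3, w5}): φ is true.
  w6 (successors {w2, w3, w4, w6, w7}): φ is true.
  w7 (successors {w3, w5, w6, w7}): φ is false.
For instance, at w7:
  At w7: ~[]q is true, p -> q is false, so ~[]q & (p -> q) is false.
    At w7: []q is false, so ~[]q is true.
      At w7: []q requires q at every successor {w3, w5, w6, w7}.
        q fails at w7, so []q is false at w7.
Satisfying worlds: {w2, w3, w4, w5, w6}

w2, w3, w4, w5, w6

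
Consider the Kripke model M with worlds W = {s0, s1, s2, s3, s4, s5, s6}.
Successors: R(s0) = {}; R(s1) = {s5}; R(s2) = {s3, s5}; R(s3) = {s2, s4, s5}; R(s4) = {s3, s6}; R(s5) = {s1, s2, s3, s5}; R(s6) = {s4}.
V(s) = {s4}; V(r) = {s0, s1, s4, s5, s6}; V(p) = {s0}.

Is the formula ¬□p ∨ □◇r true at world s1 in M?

Yes

Recall that □ψ holds at a world iff ψ holds at every accessible world, and ◇ψ holds iff ψ holds at some accessible world.
At s1: ¬□p is true, □◇r is true, so ¬□p ∨ □◇r is true.
  At s1: □p is false, so ¬□p is true.
    At s1: □p requires p at every successor {s5}.
      p fails at s5, so □p is false at s1.
  At s1: □◇r requires ◇r at every successor {s5}.
      At s5: ◇r requires r at some successor in {s1, s2, s3, s5}.
        r holds at s1, so ◇r is true at s5.
  So □◇r is true at s1.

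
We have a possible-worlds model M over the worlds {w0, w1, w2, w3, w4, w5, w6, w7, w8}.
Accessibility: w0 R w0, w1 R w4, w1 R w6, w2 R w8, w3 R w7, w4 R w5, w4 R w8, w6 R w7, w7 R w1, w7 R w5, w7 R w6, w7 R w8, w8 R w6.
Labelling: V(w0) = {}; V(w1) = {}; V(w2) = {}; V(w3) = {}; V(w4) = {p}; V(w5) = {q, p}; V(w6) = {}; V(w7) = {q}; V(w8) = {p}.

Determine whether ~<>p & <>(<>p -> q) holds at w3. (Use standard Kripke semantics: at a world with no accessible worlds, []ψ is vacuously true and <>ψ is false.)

At w3: ~<>p is true, <>(<>p -> q) is true, so ~<>p & <>(<>p -> q) is true.
  At w3: <>p is false, so ~<>p is true.
    At w3: <>p requires p at some successor in {w7}.
      At w7: p is false.
    So <>p is false at w3.
  At w3: <>(<>p -> q) requires <>p -> q at some successor in {w7}.
    <>p -> q holds at w7, so <>(<>p -> q) is true at w3.
      At w7: <>p is true, q is true, so <>p -> q is true.

Yes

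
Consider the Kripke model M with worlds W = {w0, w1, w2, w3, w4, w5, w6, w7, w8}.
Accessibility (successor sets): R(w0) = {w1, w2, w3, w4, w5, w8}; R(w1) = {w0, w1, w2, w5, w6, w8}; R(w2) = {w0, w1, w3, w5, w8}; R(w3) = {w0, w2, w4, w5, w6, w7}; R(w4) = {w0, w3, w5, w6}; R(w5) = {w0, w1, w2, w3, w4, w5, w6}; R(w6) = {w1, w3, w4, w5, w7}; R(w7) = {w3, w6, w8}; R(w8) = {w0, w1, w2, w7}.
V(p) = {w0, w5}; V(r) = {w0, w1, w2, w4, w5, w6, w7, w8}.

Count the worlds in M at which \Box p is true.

0

Let φ = \Box p. Evaluate φ at each world:
  w0 (successors {w1, w2, w3, w4, w5, w8}): φ is false.
  w1 (successors {w0, w1, w2, w5, w6, w8}): φ is false.
  w2 (successors {w0, w1, w3, w5, w8}): φ is false.
  w3 (successors {w0, w2, w4, w5, w6, w7}): φ is false.
  w4 (successors {w0, w3, w5, w6}): φ is false.
  w5 (successors {w0, w1, w2, w3, w4, w5, w6}): φ is false.
  w6 (successors {w1, w3, w4, w5, w7}): φ is false.
  w7 (successors {w3, w6, w8}): φ is false.
  w8 (successors {w0, w1, w2, w7}): φ is false.
For instance, at w0:
  At w0: \Box p requires p at every successor {w1, w2, w3, w4, w5, w8}.
    p fails at w1, so \Box p is false at w0.
Satisfying worlds: none.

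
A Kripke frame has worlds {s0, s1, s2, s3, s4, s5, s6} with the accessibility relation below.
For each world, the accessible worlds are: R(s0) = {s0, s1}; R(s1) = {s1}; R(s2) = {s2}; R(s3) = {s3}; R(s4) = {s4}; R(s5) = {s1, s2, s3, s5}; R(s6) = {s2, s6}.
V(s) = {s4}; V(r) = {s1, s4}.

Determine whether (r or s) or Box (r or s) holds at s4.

At s4: r or s is true, Box (r or s) is true, so (r or s) or Box (r or s) is true.
  At s4: Box (r or s) requires r or s at every successor {s4}.
    At s4: r or s is true.
  So Box (r or s) is true at s4.

Yes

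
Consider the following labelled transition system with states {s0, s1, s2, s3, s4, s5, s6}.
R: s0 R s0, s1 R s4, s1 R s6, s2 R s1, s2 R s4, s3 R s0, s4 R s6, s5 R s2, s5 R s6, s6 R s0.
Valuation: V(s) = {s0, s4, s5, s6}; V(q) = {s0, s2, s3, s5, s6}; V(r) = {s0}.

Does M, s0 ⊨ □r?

Yes

At s0: □r requires r at every successor {s0}.
  At s0: r is true.
So □r is true at s0.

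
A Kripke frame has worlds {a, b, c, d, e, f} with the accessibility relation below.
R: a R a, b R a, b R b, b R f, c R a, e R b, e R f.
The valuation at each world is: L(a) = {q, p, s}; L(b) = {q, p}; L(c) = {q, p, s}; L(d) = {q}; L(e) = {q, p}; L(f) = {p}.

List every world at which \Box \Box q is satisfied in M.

Let φ = \Box \Box q. Evaluate φ at each world:
  a (successors {a}): φ is true.
  b (successors {a, b, f}): φ is false.
  c (successors {a}): φ is true.
  d (successors ∅): φ is true.
  e (successors {b, f}): φ is false.
  f (successors ∅): φ is true.
For instance, at a:
  At a: \Box \Box q requires \Box q at every successor {a}.
      At a: \Box q requires q at every successor {a}.
        At a: q is true.
      So \Box q is true at a.
  So \Box \Box q is true at a.
Satisfying worlds: {a, c, d, f}

a, c, d, f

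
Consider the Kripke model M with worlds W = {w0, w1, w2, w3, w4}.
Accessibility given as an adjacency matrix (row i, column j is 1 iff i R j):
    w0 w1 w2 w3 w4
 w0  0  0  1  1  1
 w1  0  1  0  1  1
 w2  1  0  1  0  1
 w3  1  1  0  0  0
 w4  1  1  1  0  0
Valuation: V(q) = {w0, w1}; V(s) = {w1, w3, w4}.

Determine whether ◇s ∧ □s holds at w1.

Yes

At w1: ◇s is true, □s is true, so ◇s ∧ □s is true.
  At w1: ◇s requires s at some successor in {w1, w3, w4}.
    s holds at w1, so ◇s is true at w1.
  At w1: □s requires s at every successor {w1, w3, w4}.
    At w1: s is true.
    At w3: s is true.
    At w4: s is true.
  So □s is true at w1.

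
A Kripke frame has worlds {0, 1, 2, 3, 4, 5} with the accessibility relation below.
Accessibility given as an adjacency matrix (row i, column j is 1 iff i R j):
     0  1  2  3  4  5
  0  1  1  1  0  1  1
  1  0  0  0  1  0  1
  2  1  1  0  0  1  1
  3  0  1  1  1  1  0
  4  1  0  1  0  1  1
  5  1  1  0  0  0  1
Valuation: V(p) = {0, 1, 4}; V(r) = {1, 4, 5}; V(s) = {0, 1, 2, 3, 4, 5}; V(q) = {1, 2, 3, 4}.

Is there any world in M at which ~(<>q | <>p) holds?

No

Let φ = ~(<>q | <>p). Evaluate φ at each world:
  0 (successors {0, 1, 2, 4, 5}): φ is false.
  1 (successors {3, 5}): φ is false.
  2 (successors {0, 1, 4, 5}): φ is false.
  3 (successors {1, 2, 3, 4}): φ is false.
  4 (successors {0, 2, 4, 5}): φ is false.
  5 (successors {0, 1, 5}): φ is false.
For instance, at 3:
  At 3: <>q | <>p is true, so ~(<>q | <>p) is false.
    At 3: <>q is true, <>p is true, so <>q | <>p is true.
      At 3: <>q requires q at some successor in {1, 2, 3, 4}.
        q holds at 1, so <>q is true at 3.
      At 3: <>p requires p at some successor in {1, 2, 3, 4}.
        p holds at 1, so <>p is true at 3.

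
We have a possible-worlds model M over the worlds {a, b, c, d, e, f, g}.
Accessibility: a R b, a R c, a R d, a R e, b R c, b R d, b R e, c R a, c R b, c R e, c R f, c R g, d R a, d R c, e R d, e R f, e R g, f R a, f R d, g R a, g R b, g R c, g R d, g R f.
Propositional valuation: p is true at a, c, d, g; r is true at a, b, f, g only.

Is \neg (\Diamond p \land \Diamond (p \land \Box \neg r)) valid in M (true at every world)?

Let φ = \neg (\Diamond p \land \Diamond (p \land \Box \neg r)). Evaluate φ at each world:
  a (successors {b, c, d, e}): φ is true.
  b (successors {c, d, e}): φ is true.
  c (successors {a, b, e, f, g}): φ is true.
  d (successors {a, c}): φ is true.
  e (successors {d, f, g}): φ is true.
  f (successors {a, d}): φ is true.
  g (successors {a, b, c, d, f}): φ is true.
For instance, at a:
  At a: \Diamond p \land \Diamond (p \land \Box \neg r) is false, so \neg (\Diamond p \land \Diamond (p \land \Box \neg r)) is true.
    At a: \Diamond p is true, \Diamond (p \land \Box \neg r) is false, so \Diamond p \land \Diamond (p \land \Box \neg r) is false.
      At a: \Diamond p requires p at some successor in {b, c, d, e}.
        p holds at c, so \Diamond p is true at a.
      At a: \Diamond (p \land \Box \neg r) requires p \land \Box \neg r at some successor in {b, c, d, e}.
        At b: p \land \Box \neg r is false.
        At c: p \land \Box \neg r is false.
        At d: p \land \Box \neg r is false.
        At e: p \land \Box \neg r is false.
      So \Diamond (p \land \Box \neg r) is false at a.

Yes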